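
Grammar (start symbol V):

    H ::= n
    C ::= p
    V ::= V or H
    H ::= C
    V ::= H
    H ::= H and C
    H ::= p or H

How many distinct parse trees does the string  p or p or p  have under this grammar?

Parse trees for p or p or p:
  [V [V [H [C p]]] or [H p or [H [C p]]]]
  [V [V [V [H [C p]]] or [H [C p]]] or [H [C p]]]
  [V [V [H p or [H [C p]]]] or [H [C p]]]
  [V [H p or [H p or [H [C p]]]]]

4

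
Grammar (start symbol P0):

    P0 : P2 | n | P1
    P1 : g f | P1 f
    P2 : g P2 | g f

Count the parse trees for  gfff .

Parse trees for gfff:
  [P0 [P1 [P1 [P1 g f] f] f]]

1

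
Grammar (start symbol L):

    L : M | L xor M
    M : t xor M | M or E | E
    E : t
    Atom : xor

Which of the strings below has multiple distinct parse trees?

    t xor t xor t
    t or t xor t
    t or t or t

t xor t xor t: 4 trees
t or t xor t: 1 tree
t or t or t: 1 tree

t xor t xor t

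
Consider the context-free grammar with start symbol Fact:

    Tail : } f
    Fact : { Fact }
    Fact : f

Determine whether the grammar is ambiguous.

Unambiguous

Only Fact is reachable from Fact; ignoring the rest: L(Fact) is { openⁿ atom closeⁿ : n ≥ 0 }. The bracket depth fixes n, and the derivation is forced at every step.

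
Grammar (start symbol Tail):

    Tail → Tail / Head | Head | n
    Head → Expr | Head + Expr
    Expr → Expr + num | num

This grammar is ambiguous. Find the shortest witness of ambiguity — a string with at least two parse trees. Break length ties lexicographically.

num + num

length 1: no string has ≥2 trees
length 3: num + num has 2 parse trees

Two derivations of num + num:
  Tail ⇒ Head ⇒ Expr ⇒ Expr + num ⇒ num + num
  Tail ⇒ Head ⇒ Head + Expr ⇒ Expr + Expr ⇒ num + Expr ⇒ num + num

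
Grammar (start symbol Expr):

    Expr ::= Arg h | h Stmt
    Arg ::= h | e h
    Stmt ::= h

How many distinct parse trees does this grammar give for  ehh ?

Parse trees for ehh:
  [Expr [Arg e h] h]

1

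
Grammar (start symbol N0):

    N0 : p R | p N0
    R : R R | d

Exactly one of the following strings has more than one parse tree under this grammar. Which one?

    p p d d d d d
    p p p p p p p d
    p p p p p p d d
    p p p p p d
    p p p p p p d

p p d d d d d: 14 trees
p p p p p p p d: 1 tree
p p p p p p d d: 1 tree
p p p p p d: 1 tree
p p p p p p d: 1 tree

p p d d d d d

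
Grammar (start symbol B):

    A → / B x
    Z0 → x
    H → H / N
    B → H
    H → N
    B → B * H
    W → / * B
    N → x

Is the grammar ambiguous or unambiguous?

(Z0, A, W are unreachable from B, so their rules don't affect L(B).) B → B * H | H  ;  H → H / N | N  — a left-associative chain with N at the bottom. Each string factors uniquely by precedence.

Unambiguous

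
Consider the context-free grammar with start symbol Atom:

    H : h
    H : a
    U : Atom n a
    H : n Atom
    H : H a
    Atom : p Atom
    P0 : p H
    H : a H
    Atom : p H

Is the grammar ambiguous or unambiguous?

Ambiguous

Witness: p a a

Derivation 1: Atom ⇒ p H ⇒ p H a ⇒ p a a
Derivation 2: Atom ⇒ p H ⇒ p a H ⇒ p a a

Two distinct leftmost derivations for the same string.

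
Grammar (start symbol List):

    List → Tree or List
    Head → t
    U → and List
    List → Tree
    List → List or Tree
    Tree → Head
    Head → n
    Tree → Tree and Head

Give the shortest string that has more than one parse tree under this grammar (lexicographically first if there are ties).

length 1: no string has ≥2 trees
length 3: n or n has 2 parse trees

Two derivations of n or n:
  List ⇒ Tree or List ⇒ Head or List ⇒ n or List ⇒ n or Tree ⇒ n or Head ⇒ n or n
  List ⇒ List or Tree ⇒ Tree or Tree ⇒ Head or Tree ⇒ n or Tree ⇒ n or Head ⇒ n or n

n or n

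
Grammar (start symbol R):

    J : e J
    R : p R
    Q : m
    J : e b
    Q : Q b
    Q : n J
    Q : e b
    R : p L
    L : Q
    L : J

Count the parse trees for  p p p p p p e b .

Parse trees for p p p p p p e b:
  [R p [R p [R p [R p [R p [R p [L [Q e b]]]]]]]]
  [R p [R p [R p [R p [R p [R p [L [J e b]]]]]]]]

2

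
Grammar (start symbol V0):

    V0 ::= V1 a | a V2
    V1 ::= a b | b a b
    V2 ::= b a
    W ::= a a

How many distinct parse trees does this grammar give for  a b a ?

Parse trees for a b a:
  [V0 [V1 a b] a]
  [V0 a [V2 b a]]

2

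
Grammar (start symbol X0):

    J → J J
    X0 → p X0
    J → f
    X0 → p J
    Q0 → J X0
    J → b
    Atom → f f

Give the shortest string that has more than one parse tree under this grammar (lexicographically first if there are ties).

p b b b

length 2: no string has ≥2 trees
length 3: no string has ≥2 trees
length 4: p b b b has 2 parse trees

Two derivations of p b b b:
  X0 ⇒ p J ⇒ p J J ⇒ p J J J ⇒ p b J J ⇒ p b b J ⇒ p b b b
  X0 ⇒ p J ⇒ p J J ⇒ p b J ⇒ p b J J ⇒ p b b J ⇒ p b b b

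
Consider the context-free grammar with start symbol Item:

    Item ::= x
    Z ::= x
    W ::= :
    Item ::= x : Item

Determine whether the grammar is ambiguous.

Unambiguous

Only Item is reachable from Item; ignoring the rest: The reachable grammar is A → atom sep A | atom. Each atom is followed by either the separator (recurse) or end-of-string (stop) — no choice point.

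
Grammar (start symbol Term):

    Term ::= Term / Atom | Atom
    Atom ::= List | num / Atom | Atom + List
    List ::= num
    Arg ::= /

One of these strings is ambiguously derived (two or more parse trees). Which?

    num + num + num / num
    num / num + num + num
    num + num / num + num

num / num + num + num

num + num + num / num: 1 tree
num / num + num + num: 4 trees
num + num / num + num: 1 tree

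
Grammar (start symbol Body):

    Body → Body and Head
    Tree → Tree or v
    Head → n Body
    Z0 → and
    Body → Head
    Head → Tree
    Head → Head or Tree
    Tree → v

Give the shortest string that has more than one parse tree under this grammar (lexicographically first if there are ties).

v or v

length 1: no string has ≥2 trees
length 2: no string has ≥2 trees
length 3: v or v has 2 parse trees

Two derivations of v or v:
  Body ⇒ Head ⇒ Tree ⇒ Tree or v ⇒ v or v
  Body ⇒ Head ⇒ Head or Tree ⇒ Tree or Tree ⇒ v or Tree ⇒ v or v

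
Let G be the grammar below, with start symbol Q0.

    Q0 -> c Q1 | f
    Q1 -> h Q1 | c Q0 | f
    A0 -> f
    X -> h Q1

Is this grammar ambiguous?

Unambiguous

(A0, X are unreachable from Q0, so their rules don't affect L(Q0).) The reachable rules are right-linear with at most one rule per (nonterminal, next-terminal) pair. Each input token forces the next rule, so parsing is deterministic.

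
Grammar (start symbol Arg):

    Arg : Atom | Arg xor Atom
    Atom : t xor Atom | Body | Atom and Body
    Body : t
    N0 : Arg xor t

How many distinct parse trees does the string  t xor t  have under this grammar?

Parse trees for t xor t:
  [Arg [Atom t xor [Atom [Body t]]]]
  [Arg [Arg [Atom [Body t]]] xor [Atom [Body t]]]

2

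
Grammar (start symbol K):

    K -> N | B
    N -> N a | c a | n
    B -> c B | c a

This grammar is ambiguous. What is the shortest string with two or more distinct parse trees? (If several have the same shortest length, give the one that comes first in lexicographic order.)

length 1: no string has ≥2 trees
length 2: c a has 2 parse trees

Two derivations of c a:
  K ⇒ N ⇒ c a
  K ⇒ B ⇒ c a

c a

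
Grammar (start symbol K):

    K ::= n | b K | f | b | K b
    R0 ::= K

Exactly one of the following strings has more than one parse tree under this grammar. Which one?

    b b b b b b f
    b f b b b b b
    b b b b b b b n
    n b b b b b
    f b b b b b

b b b b b b f: 1 tree
b f b b b b b: 6 trees
b b b b b b b n: 1 tree
n b b b b b: 1 tree
f b b b b b: 1 tree

b f b b b b b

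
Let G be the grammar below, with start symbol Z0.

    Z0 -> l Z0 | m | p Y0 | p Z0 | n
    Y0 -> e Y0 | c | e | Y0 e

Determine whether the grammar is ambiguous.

Witness: p e e

Derivation 1: Z0 ⇒ p Y0 ⇒ p e Y0 ⇒ p e e
Derivation 2: Z0 ⇒ p Y0 ⇒ p Y0 e ⇒ p e e

Two distinct leftmost derivations for the same string.

Ambiguous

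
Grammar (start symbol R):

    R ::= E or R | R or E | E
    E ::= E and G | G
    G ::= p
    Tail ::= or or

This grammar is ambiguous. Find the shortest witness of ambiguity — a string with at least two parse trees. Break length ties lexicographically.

p or p

length 1: no string has ≥2 trees
length 3: p or p has 2 parse trees

Two derivations of p or p:
  R ⇒ E or R ⇒ G or R ⇒ p or R ⇒ p or E ⇒ p or G ⇒ p or p
  R ⇒ R or E ⇒ E or E ⇒ G or E ⇒ p or E ⇒ p or G ⇒ p or p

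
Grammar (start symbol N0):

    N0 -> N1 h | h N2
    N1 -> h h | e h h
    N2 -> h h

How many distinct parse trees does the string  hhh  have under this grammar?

2

Parse trees for hhh:
  [N0 [N1 h h] h]
  [N0 h [N2 h h]]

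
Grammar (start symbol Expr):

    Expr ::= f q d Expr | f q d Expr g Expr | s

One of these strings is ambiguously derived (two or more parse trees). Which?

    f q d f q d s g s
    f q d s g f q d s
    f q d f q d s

f q d f q d s g s: 2 trees
f q d s g f q d s: 1 tree
f q d f q d s: 1 tree

f q d f q d s g s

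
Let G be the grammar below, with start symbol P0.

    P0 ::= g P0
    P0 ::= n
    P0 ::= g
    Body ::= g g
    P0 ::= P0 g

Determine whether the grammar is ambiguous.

Ambiguous

Witness: g g

Derivation 1: P0 ⇒ g P0 ⇒ g g
Derivation 2: P0 ⇒ P0 g ⇒ g g

Two distinct leftmost derivations for the same string.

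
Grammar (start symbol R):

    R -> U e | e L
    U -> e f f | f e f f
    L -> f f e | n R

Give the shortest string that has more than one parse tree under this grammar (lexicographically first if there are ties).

e f f e

length 4: e f f e has 2 parse trees

Two derivations of e f f e:
  R ⇒ U e ⇒ e f f e
  R ⇒ e L ⇒ e f f e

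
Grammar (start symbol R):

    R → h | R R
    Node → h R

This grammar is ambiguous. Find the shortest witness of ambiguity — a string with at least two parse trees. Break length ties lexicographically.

h h h

length 1: no string has ≥2 trees
length 2: no string has ≥2 trees
length 3: h h h has 2 parse trees

Two derivations of h h h:
  R ⇒ R R ⇒ h R ⇒ h R R ⇒ h h R ⇒ h h h
  R ⇒ R R ⇒ R R R ⇒ h R R ⇒ h h R ⇒ h h h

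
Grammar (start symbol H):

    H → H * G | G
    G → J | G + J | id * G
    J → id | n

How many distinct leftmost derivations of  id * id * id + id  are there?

Parse trees for id * id * id + id:
  [H [H [G [J id]]] * [G [G id * [G [J id]]] + [J id]]]
  [H [H [G [J id]]] * [G id * [G [G [J id]] + [J id]]]]
  [H [H [H [G [J id]]] * [G [J id]]] * [G [G [J id]] + [J id]]]
  [H [H [G id * [G [J id]]]] * [G [G [J id]] + [J id]]]
  [H [G [G id * [G id * [G [J id]]]] + [J id]]]
  [H [G id * [G [G id * [G [J id]]] + [J id]]]]
  [H [G id * [G id * [G [G [J id]] + [J id]]]]]

7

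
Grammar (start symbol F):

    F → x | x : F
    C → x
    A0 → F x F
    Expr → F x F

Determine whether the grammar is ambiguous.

Unambiguous

Only F is reachable from F; ignoring the rest: The reachable grammar is A → atom sep A | atom. Each atom is followed by either the separator (recurse) or end-of-string (stop) — no choice point.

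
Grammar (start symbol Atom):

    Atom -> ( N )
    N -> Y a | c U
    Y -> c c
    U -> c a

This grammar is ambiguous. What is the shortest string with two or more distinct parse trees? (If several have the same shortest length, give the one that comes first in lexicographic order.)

( c c a )

length 5: ( c c a ) has 2 parse trees

Two derivations of ( c c a ):
  Atom ⇒ ( N ) ⇒ ( Y a ) ⇒ ( c c a )
  Atom ⇒ ( N ) ⇒ ( c U ) ⇒ ( c c a )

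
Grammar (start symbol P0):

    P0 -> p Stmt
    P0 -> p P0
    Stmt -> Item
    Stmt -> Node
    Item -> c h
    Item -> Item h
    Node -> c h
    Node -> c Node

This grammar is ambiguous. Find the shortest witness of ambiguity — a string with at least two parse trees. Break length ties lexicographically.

length 3: p c h has 2 parse trees

Two derivations of p c h:
  P0 ⇒ p Stmt ⇒ p Item ⇒ p c h
  P0 ⇒ p Stmt ⇒ p Node ⇒ p c h

p c h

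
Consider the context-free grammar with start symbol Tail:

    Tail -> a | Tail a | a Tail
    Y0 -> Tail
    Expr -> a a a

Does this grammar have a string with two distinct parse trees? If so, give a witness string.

Witness: a a

Derivation 1: Tail ⇒ Tail a ⇒ a a
Derivation 2: Tail ⇒ a Tail ⇒ a a

Two distinct leftmost derivations for the same string.

Ambiguous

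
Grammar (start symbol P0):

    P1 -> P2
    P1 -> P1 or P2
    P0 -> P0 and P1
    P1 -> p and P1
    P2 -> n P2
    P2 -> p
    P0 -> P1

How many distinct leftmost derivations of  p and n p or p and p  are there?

3

Parse trees for p and n p or p and p:
  [P0 [P0 [P0 [P1 [P2 p]]] and [P1 [P1 [P2 n [P2 p]]] or [P2 p]]] and [P1 [P2 p]]]
  [P0 [P0 [P1 [P1 p and [P1 [P2 n [P2 p]]]] or [P2 p]]] and [P1 [P2 p]]]
  [P0 [P0 [P1 p and [P1 [P1 [P2 n [P2 p]]] or [P2 p]]]] and [P1 [P2 p]]]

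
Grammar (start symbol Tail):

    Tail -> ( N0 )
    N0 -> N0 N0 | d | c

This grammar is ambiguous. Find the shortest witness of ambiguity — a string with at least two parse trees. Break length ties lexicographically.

( c c c )

length 3: no string has ≥2 trees
length 4: no string has ≥2 trees
length 5: ( c c c ) has 2 parse trees

Two derivations of ( c c c ):
  Tail ⇒ ( N0 ) ⇒ ( N0 N0 ) ⇒ ( N0 N0 N0 ) ⇒ ( c N0 N0 ) ⇒ ( c c N0 ) ⇒ ( c c c )
  Tail ⇒ ( N0 ) ⇒ ( N0 N0 ) ⇒ ( c N0 ) ⇒ ( c N0 N0 ) ⇒ ( c c N0 ) ⇒ ( c c c )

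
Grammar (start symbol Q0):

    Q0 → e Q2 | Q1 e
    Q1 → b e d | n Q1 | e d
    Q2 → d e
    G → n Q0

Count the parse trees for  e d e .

2

Parse trees for e d e:
  [Q0 e [Q2 d e]]
  [Q0 [Q1 e d] e]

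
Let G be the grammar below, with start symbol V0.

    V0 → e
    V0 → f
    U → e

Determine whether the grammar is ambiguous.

(U is unreachable from V0, so its rules don't affect L(V0).) Restricted to the reachable nonterminals, every rule has the form A → t or A → t B, and no two rules for the same A share a first terminal. The grammar encodes a DFA — one run per string.

Unambiguous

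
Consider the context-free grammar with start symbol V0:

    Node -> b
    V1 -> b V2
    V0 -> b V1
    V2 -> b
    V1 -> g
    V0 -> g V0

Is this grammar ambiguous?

Unambiguous

Only V0, V1, V2 are reachable from V0; ignoring the rest: Restricted to the reachable nonterminals, every rule has the form A → t or A → t B, and no two rules for the same A share a first terminal. The grammar encodes a DFA — one run per string.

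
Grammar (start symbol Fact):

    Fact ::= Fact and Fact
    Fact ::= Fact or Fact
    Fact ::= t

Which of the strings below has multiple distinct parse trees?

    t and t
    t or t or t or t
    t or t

t or t or t or t

t and t: 1 tree
t or t or t or t: 5 trees
t or t: 1 tree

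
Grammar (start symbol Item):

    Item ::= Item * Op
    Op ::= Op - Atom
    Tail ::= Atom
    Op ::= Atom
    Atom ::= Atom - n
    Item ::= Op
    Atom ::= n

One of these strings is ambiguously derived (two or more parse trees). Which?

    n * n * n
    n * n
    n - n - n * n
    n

n - n - n * n

n * n * n: 1 tree
n * n: 1 tree
n - n - n * n: 4 trees
n: 1 tree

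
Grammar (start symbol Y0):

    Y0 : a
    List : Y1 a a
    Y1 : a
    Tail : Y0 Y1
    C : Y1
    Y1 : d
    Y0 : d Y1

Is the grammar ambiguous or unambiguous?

Unambiguous

(Tail, List, C are unreachable from Y0, so their rules don't affect L(Y0).) Each reachable nonterminal has at most one production per leading terminal, and all productions are right-linear; the derivation is determined token-by-token.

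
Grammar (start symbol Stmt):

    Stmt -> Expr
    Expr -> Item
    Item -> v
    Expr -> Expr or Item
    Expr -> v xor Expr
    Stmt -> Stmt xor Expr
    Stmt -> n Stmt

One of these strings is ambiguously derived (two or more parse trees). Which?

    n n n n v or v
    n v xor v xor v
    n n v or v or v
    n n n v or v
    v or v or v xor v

n n n n v or v: 1 tree
n v xor v xor v: 8 trees
n n v or v or v: 1 tree
n n n v or v: 1 tree
v or v or v xor v: 1 tree

n v xor v xor v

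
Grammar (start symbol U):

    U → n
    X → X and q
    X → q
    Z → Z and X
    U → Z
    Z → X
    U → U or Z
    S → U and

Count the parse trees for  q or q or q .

Parse trees for q or q or q:
  [U [U [U [Z [X q]]] or [Z [X q]]] or [Z [X q]]]

1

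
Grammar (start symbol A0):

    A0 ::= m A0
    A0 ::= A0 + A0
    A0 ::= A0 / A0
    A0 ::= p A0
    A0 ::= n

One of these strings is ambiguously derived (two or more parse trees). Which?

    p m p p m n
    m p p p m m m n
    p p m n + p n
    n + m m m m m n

p m p p m n: 1 tree
m p p p m m m n: 1 tree
p p m n + p n: 4 trees
n + m m m m m n: 1 tree

p p m n + p n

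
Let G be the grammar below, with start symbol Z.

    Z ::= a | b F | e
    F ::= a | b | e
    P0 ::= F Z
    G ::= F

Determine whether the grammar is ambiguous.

(P0, G are unreachable from Z, so their rules don't affect L(Z).) Each reachable nonterminal has at most one production per leading terminal, and all productions are right-linear; the derivation is determined token-by-token.

Unambiguous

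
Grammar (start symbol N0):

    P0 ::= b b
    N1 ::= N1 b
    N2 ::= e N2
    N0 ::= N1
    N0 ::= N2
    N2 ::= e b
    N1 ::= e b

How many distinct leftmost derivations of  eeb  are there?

1

Parse trees for eeb:
  [N0 [N2 e [N2 e b]]]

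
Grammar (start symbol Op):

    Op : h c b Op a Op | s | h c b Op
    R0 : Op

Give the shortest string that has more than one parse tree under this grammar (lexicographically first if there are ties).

length 1: no string has ≥2 trees
length 4: no string has ≥2 trees
length 6: no string has ≥2 trees
length 7: no string has ≥2 trees
length 9: h c b h c b s a s has 2 parse trees

Two derivations of h c b h c b s a s:
  Op ⇒ h c b Op a Op ⇒ h c b h c b Op a Op ⇒ h c b h c b s a Op ⇒ h c b h c b s a s
  Op ⇒ h c b Op ⇒ h c b h c b Op a Op ⇒ h c b h c b s a Op ⇒ h c b h c b s a s

h c b h c b s a s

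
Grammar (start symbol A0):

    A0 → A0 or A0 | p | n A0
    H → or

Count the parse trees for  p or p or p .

2

Parse trees for p or p or p:
  [A0 [A0 p] or [A0 [A0 p] or [A0 p]]]
  [A0 [A0 [A0 p] or [A0 p]] or [A0 p]]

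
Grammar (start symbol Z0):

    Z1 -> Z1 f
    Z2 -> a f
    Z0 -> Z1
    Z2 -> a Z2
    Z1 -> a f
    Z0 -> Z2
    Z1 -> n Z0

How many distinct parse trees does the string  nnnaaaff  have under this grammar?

3

Parse trees for nnnaaaff:
  [Z0 [Z1 [Z1 n [Z0 [Z1 n [Z0 [Z1 n [Z0 [Z2 a [Z2 a [Z2 a f]]]]]]]]] f]]
  [Z0 [Z1 n [Z0 [Z1 [Z1 n [Z0 [Z1 n [Z0 [Z2 a [Z2 a [Z2 a f]]]]]]] f]]]]
  [Z0 [Z1 n [Z0 [Z1 n [Z0 [Z1 [Z1 n [Z0 [Z2 a [Z2 a [Z2 a f]]]]] f]]]]]]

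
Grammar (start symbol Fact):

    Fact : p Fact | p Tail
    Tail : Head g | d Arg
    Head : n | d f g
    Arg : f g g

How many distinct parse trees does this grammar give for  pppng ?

Parse trees for pppng:
  [Fact p [Fact p [Fact p [Tail [Head n] g]]]]

1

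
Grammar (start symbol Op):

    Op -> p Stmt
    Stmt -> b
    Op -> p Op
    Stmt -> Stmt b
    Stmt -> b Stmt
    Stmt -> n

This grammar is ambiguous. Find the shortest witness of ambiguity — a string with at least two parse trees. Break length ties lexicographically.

p b b

length 2: no string has ≥2 trees
length 3: p b b has 2 parse trees

Two derivations of p b b:
  Op ⇒ p Stmt ⇒ p Stmt b ⇒ p b b
  Op ⇒ p Stmt ⇒ p b Stmt ⇒ p b b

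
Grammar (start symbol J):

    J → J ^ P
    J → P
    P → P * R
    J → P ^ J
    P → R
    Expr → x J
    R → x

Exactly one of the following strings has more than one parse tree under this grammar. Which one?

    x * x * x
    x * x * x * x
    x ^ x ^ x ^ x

x * x * x: 1 tree
x * x * x * x: 1 tree
x ^ x ^ x ^ x: 8 trees

x ^ x ^ x ^ x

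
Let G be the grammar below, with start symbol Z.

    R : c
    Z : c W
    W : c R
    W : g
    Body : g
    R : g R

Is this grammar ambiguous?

Only Z, W, R are reachable from Z; ignoring the rest: Restricted to the reachable nonterminals, every rule has the form A → t or A → t B, and no two rules for the same A share a first terminal. The grammar encodes a DFA — one run per string.

Unambiguous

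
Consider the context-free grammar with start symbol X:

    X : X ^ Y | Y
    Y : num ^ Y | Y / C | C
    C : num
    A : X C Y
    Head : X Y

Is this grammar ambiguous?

Witness: num ^ num

Derivation 1: X ⇒ X ^ Y ⇒ Y ^ Y ⇒ C ^ Y ⇒ num ^ Y ⇒ num ^ C ⇒ num ^ num
Derivation 2: X ⇒ Y ⇒ num ^ Y ⇒ num ^ C ⇒ num ^ num

Two distinct leftmost derivations for the same string.

Ambiguous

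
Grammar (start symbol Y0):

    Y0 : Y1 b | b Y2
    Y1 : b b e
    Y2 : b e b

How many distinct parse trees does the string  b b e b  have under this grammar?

2

Parse trees for b b e b:
  [Y0 [Y1 b b e] b]
  [Y0 b [Y2 b e b]]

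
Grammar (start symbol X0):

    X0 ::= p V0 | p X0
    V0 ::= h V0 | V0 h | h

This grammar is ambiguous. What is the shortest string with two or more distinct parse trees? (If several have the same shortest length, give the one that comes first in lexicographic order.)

length 2: no string has ≥2 trees
length 3: p h h has 2 parse trees

Two derivations of p h h:
  X0 ⇒ p V0 ⇒ p h V0 ⇒ p h h
  X0 ⇒ p V0 ⇒ p V0 h ⇒ p h h

p h h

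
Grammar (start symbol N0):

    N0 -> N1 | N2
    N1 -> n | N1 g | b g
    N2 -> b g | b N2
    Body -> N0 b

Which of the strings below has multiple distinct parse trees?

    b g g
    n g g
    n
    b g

b g g: 1 tree
n g g: 1 tree
n: 1 tree
b g: 2 trees

b g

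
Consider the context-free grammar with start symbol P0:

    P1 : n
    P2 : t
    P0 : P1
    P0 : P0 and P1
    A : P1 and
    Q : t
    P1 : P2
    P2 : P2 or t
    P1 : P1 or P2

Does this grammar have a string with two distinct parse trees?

Witness: t or t

Derivation 1: P0 ⇒ P1 ⇒ P2 ⇒ P2 or t ⇒ t or t
Derivation 2: P0 ⇒ P1 ⇒ P1 or P2 ⇒ P2 or P2 ⇒ t or P2 ⇒ t or t

Two distinct leftmost derivations for the same string.

Ambiguous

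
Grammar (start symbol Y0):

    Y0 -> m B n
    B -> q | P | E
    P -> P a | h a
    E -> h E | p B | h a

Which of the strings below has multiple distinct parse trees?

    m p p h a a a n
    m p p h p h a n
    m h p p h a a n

m p p h a a a n: 1 tree
m p p h p h a n: 2 trees
m h p p h a a n: 1 tree

m p p h p h a n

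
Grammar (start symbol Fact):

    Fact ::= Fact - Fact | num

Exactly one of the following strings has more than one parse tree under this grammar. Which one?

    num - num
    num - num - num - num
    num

num - num: 1 tree
num - num - num - num: 5 trees
num: 1 tree

num - num - num - num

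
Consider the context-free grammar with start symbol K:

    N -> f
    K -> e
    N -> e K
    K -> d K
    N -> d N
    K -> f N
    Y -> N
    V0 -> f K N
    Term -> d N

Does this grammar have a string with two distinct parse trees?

Only K, N are reachable from K; ignoring the rest: The reachable rules are right-linear with at most one rule per (nonterminal, next-terminal) pair. Each input token forces the next rule, so parsing is deterministic.

Unambiguous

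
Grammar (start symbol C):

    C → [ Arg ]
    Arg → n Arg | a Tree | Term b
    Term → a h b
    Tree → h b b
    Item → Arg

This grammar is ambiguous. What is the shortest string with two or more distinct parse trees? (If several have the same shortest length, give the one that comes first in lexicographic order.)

[ a h b b ]

length 6: [ a h b b ] has 2 parse trees

Two derivations of [ a h b b ]:
  C ⇒ [ Arg ] ⇒ [ a Tree ] ⇒ [ a h b b ]
  C ⇒ [ Arg ] ⇒ [ Term b ] ⇒ [ a h b b ]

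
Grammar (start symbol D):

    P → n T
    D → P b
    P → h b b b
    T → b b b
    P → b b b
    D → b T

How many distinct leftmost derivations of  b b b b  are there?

2

Parse trees for b b b b:
  [D [P b b b] b]
  [D b [T b b b]]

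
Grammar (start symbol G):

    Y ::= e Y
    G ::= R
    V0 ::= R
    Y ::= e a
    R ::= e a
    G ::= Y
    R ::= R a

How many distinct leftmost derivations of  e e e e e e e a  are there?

Parse trees for e e e e e e e a:
  [G [Y e [Y e [Y e [Y e [Y e [Y e [Y e a]]]]]]]]

1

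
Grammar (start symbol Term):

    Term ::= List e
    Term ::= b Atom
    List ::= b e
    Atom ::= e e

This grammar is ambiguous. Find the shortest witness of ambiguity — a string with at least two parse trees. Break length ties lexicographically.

b e e

length 3: b e e has 2 parse trees

Two derivations of b e e:
  Term ⇒ List e ⇒ b e e
  Term ⇒ b Atom ⇒ b e e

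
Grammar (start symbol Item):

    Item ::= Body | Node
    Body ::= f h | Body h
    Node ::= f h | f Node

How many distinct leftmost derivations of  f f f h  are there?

Parse trees for f f f h:
  [Item [Node f [Node f [Node f h]]]]

1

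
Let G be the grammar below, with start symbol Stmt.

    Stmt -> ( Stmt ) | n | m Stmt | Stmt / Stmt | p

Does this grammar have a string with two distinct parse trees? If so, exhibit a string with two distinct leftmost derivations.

Witness: m n / n

Derivation 1: Stmt ⇒ m Stmt ⇒ m Stmt / Stmt ⇒ m n / Stmt ⇒ m n / n
Derivation 2: Stmt ⇒ Stmt / Stmt ⇒ m Stmt / Stmt ⇒ m n / Stmt ⇒ m n / n

Two distinct leftmost derivations for the same string.

Ambiguous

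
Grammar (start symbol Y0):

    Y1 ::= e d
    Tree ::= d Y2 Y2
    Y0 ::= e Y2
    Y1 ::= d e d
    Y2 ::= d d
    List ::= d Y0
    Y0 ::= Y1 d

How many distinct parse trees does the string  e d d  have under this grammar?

Parse trees for e d d:
  [Y0 e [Y2 d d]]
  [Y0 [Y1 e d] d]

2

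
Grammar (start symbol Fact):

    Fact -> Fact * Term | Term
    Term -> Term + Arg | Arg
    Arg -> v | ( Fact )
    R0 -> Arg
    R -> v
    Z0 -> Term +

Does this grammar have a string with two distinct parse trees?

Unambiguous

Only Fact, Term, Arg are reachable from Fact; ignoring the rest: This is a standard precedence ladder (Fact over Term over Arg), with each level left-recursive on its own operator ('*' at Fact, '+' at Term). That structure is LR(1), hence unambiguous.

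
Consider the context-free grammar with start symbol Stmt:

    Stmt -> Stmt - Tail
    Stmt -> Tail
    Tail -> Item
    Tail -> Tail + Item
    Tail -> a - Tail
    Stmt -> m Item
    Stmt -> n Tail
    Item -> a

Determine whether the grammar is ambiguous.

Witness: a - a

Derivation 1: Stmt ⇒ Stmt - Tail ⇒ Tail - Tail ⇒ Item - Tail ⇒ a - Tail ⇒ a - Item ⇒ a - a
Derivation 2: Stmt ⇒ Tail ⇒ a - Tail ⇒ a - Item ⇒ a - a

Two distinct leftmost derivations for the same string.

Ambiguous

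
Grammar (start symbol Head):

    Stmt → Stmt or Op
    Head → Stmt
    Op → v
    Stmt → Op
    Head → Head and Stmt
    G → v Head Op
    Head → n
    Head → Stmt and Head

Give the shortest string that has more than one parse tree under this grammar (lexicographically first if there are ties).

length 1: no string has ≥2 trees
length 3: v and v has 2 parse trees

Two derivations of v and v:
  Head ⇒ Head and Stmt ⇒ Stmt and Stmt ⇒ Op and Stmt ⇒ v and Stmt ⇒ v and Op ⇒ v and v
  Head ⇒ Stmt and Head ⇒ Op and Head ⇒ v and Head ⇒ v and Stmt ⇒ v and Op ⇒ v and v

v and v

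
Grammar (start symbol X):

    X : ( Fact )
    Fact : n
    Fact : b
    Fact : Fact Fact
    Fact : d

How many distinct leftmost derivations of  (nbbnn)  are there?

14

Parse trees for (nbbnn) (showing first 6 of 14):
  [X ( [Fact [Fact n] [Fact [Fact b] [Fact [Fact b] [Fact [Fact n] [Fact n]]]]] )]
  [X ( [Fact [Fact n] [Fact [Fact b] [Fact [Fact [Fact b] [Fact n]] [Fact n]]]] )]
  [X ( [Fact [Fact n] [Fact [Fact [Fact b] [Fact b]] [Fact [Fact n] [Fact n]]]] )]
  [X ( [Fact [Fact n] [Fact [Fact [Fact b] [Fact [Fact b] [Fact n]]] [Fact n]]] )]
  [X ( [Fact [Fact n] [Fact [Fact [Fact [Fact b] [Fact b]] [Fact n]] [Fact n]]] )]
  [X ( [Fact [Fact [Fact n] [Fact b]] [Fact [Fact b] [Fact [Fact n] [Fact n]]]] )]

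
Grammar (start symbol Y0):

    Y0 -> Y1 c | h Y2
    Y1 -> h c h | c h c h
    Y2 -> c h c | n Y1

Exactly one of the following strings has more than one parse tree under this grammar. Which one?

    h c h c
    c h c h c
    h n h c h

h c h c: 2 trees
c h c h c: 1 tree
h n h c h: 1 tree

h c h c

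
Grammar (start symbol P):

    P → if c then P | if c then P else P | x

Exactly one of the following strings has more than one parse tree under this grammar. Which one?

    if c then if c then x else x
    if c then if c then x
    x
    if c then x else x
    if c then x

if c then if c then x else x: 2 trees
if c then if c then x: 1 tree
x: 1 tree
if c then x else x: 1 tree
if c then x: 1 tree

if c then if c then x else x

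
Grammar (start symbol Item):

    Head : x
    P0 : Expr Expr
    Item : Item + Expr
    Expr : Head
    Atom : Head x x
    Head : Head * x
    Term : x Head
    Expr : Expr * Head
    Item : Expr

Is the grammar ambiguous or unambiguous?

Ambiguous

Witness: x * x

Derivation 1: Item ⇒ Expr ⇒ Head ⇒ Head * x ⇒ x * x
Derivation 2: Item ⇒ Expr ⇒ Expr * Head ⇒ Head * Head ⇒ x * Head ⇒ x * x

Two distinct leftmost derivations for the same string.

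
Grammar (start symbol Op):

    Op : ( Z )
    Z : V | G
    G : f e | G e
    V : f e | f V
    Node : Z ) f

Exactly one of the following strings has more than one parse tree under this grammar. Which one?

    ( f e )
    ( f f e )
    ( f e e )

( f e ): 2 trees
( f f e ): 1 tree
( f e e ): 1 tree

( f e )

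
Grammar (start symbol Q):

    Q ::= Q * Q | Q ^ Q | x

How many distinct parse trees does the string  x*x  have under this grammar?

1

Parse trees for x*x:
  [Q [Q x] * [Q x]]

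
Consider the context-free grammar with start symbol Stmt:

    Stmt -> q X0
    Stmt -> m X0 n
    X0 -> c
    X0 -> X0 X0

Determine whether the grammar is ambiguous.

Witness: q c c c

Derivation 1: Stmt ⇒ q X0 ⇒ q X0 X0 ⇒ q c X0 ⇒ q c X0 X0 ⇒ q c c X0 ⇒ q c c c
Derivation 2: Stmt ⇒ q X0 ⇒ q X0 X0 ⇒ q X0 X0 X0 ⇒ q c X0 X0 ⇒ q c c X0 ⇒ q c c c

Two distinct leftmost derivations for the same string.

Ambiguous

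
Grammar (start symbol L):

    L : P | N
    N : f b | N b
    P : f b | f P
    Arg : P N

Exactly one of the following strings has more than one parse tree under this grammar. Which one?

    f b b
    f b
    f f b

f b

f b b: 1 tree
f b: 2 trees
f f b: 1 tree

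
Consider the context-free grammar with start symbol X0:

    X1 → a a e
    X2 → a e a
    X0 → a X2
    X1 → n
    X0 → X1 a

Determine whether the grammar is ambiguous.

Ambiguous

Witness: a a e a

Derivation 1: X0 ⇒ a X2 ⇒ a a e a
Derivation 2: X0 ⇒ X1 a ⇒ a a e a

Two distinct leftmost derivations for the same string.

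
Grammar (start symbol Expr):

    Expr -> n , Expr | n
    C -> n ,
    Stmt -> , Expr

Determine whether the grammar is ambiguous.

Unambiguous

(C, Stmt are unreachable from Expr, so their rules don't affect L(Expr).) Right-recursive list with a separator: after each atom, whether the separator follows determines the rule. One parse per string.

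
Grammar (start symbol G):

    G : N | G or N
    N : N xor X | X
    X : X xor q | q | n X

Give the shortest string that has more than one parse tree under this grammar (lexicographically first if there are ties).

length 1: no string has ≥2 trees
length 2: no string has ≥2 trees
length 3: q xor q has 2 parse trees

Two derivations of q xor q:
  G ⇒ N ⇒ N xor X ⇒ X xor X ⇒ q xor X ⇒ q xor q
  G ⇒ N ⇒ X ⇒ X xor q ⇒ q xor q

q xor q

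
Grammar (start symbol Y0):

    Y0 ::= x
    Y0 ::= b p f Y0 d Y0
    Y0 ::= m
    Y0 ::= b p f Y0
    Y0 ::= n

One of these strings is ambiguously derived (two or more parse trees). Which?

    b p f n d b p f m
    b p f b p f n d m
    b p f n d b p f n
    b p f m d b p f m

b p f n d b p f m: 1 tree
b p f b p f n d m: 2 trees
b p f n d b p f n: 1 tree
b p f m d b p f m: 1 tree

b p f b p f n d m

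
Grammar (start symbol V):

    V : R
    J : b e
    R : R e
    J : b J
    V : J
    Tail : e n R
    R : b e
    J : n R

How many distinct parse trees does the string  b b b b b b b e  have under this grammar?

1

Parse trees for b b b b b b b e:
  [V [J b [J b [J b [J b [J b [J b [J b e]]]]]]]]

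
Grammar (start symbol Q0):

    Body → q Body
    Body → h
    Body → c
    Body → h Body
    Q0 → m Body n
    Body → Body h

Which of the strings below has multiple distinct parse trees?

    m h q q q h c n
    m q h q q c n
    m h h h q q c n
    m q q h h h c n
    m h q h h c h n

m h q q q h c n: 1 tree
m q h q q c n: 1 tree
m h h h q q c n: 1 tree
m q q h h h c n: 1 tree
m h q h h c h n: 5 trees

m h q h h c h n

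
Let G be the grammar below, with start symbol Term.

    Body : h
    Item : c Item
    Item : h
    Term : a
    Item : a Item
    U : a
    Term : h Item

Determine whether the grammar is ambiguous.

(Body, U are unreachable from Term, so their rules don't affect L(Term).) Each reachable nonterminal has at most one production per leading terminal, and all productions are right-linear; the derivation is determined token-by-token.

Unambiguous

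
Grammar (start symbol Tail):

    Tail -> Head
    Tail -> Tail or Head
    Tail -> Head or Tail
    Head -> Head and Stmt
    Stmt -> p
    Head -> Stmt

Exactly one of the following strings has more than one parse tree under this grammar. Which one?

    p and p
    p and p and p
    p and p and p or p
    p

p and p: 1 tree
p and p and p: 1 tree
p and p and p or p: 2 trees
p: 1 tree

p and p and p or p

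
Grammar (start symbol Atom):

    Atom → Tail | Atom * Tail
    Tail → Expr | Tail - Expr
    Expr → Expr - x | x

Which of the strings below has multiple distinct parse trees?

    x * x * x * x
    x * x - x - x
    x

x * x * x * x: 1 tree
x * x - x - x: 4 trees
x: 1 tree

x * x - x - x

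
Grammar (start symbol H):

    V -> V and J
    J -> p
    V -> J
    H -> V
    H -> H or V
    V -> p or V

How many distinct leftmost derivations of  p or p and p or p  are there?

3

Parse trees for p or p and p or p:
  [H [H [V [V p or [V [J p]]] and [J p]]] or [V [J p]]]
  [H [H [V p or [V [V [J p]] and [J p]]]] or [V [J p]]]
  [H [H [H [V [J p]]] or [V [V [J p]] and [J p]]] or [V [J p]]]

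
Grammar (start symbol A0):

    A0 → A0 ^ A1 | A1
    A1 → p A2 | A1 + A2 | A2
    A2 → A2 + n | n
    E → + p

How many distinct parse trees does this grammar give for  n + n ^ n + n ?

4

Parse trees for n + n ^ n + n:
  [A0 [A0 [A1 [A1 [A2 n]] + [A2 n]]] ^ [A1 [A1 [A2 n]] + [A2 n]]]
  [A0 [A0 [A1 [A1 [A2 n]] + [A2 n]]] ^ [A1 [A2 [A2 n] + n]]]
  [A0 [A0 [A1 [A2 [A2 n] + n]]] ^ [A1 [A1 [A2 n]] + [A2 n]]]
  [A0 [A0 [A1 [A2 [A2 n] + n]]] ^ [A1 [A2 [A2 n] + n]]]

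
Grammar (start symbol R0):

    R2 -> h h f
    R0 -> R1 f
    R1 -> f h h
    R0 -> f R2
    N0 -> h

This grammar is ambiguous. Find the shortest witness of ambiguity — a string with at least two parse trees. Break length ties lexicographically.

length 4: f h h f has 2 parse trees

Two derivations of f h h f:
  R0 ⇒ R1 f ⇒ f h h f
  R0 ⇒ f R2 ⇒ f h h f

f h h f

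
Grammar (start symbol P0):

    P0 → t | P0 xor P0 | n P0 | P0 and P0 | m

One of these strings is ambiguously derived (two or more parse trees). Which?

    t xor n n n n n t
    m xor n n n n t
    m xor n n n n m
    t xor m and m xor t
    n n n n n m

t xor m and m xor t

t xor n n n n n t: 1 tree
m xor n n n n t: 1 tree
m xor n n n n m: 1 tree
t xor m and m xor t: 5 trees
n n n n n m: 1 tree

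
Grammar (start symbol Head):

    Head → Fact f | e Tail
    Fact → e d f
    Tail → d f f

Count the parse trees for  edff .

2

Parse trees for edff:
  [Head [Fact e d f] f]
  [Head e [Tail d f f]]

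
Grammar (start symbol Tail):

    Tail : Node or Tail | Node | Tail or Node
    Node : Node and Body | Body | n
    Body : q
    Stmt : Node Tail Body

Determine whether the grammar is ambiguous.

Witness: n or n

Derivation 1: Tail ⇒ Node or Tail ⇒ n or Tail ⇒ n or Node ⇒ n or n
Derivation 2: Tail ⇒ Tail or Node ⇒ Node or Node ⇒ n or Node ⇒ n or n

Two distinct leftmost derivations for the same string.

Ambiguous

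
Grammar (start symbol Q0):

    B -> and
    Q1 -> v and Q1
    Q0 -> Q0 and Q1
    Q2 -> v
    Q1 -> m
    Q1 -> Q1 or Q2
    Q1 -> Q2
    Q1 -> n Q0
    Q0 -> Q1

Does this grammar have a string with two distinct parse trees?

Witness: v and m

Derivation 1: Q0 ⇒ Q0 and Q1 ⇒ Q1 and Q1 ⇒ Q2 and Q1 ⇒ v and Q1 ⇒ v and m
Derivation 2: Q0 ⇒ Q1 ⇒ v and Q1 ⇒ v and m

Two distinct leftmost derivations for the same string.

Ambiguous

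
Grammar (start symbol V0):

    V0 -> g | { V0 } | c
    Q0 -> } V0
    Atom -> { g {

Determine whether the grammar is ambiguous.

Only V0 is reachable from V0; ignoring the rest: Each string is a nest of matched brackets around a single atom. An opening bracket forces the recursive rule; an atom forces the base rule.

Unambiguous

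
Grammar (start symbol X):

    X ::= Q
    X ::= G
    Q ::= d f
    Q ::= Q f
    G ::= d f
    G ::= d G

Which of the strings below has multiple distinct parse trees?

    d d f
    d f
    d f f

d d f: 1 tree
d f: 2 trees
d f f: 1 tree

d f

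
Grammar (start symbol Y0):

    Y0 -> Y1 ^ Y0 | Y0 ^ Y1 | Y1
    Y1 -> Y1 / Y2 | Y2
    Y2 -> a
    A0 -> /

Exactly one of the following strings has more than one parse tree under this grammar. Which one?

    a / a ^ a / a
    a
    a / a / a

a / a ^ a / a: 2 trees
a: 1 tree
a / a / a: 1 tree

a / a ^ a / a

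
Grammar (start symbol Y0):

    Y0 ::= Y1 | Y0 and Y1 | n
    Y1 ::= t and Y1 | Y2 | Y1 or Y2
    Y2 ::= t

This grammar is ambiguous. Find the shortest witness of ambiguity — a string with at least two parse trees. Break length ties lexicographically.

length 1: no string has ≥2 trees
length 3: t and t has 2 parse trees

Two derivations of t and t:
  Y0 ⇒ Y1 ⇒ t and Y1 ⇒ t and Y2 ⇒ t and t
  Y0 ⇒ Y0 and Y1 ⇒ Y1 and Y1 ⇒ Y2 and Y1 ⇒ t and Y1 ⇒ t and Y2 ⇒ t and t

t and t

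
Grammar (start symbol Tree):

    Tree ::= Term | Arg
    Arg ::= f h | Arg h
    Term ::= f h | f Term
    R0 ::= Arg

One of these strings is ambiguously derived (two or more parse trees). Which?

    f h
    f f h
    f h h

f h

f h: 2 trees
f f h: 1 tree
f h h: 1 tree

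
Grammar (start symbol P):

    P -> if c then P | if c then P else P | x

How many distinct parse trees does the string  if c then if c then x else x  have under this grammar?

2

Parse trees for if c then if c then x else x:
  [P if c then [P if c then [P x] else [P x]]]
  [P if c then [P if c then [P x]] else [P x]]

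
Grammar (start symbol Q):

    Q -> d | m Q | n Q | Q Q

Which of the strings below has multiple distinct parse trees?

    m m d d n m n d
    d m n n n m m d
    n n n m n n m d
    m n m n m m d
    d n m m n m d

m m d d n m n d

m m d d n m n d: 9 trees
d m n n n m m d: 1 tree
n n n m n n m d: 1 tree
m n m n m m d: 1 tree
d n m m n m d: 1 tree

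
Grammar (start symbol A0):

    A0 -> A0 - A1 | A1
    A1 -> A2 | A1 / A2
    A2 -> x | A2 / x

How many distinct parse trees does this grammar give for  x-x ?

1

Parse trees for x-x:
  [A0 [A0 [A1 [A2 x]]] - [A1 [A2 x]]]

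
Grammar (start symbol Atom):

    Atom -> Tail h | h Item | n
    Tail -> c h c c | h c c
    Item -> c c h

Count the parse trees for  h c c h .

Parse trees for h c c h:
  [Atom [Tail h c c] h]
  [Atom h [Item c c h]]

2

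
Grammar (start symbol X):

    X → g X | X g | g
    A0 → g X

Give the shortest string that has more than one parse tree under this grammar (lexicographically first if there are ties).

length 1: no string has ≥2 trees
length 2: g g has 2 parse trees

Two derivations of g g:
  X ⇒ g X ⇒ g g
  X ⇒ X g ⇒ g g

g g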